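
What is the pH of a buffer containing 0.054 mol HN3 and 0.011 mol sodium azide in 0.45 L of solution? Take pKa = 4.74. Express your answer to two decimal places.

pH = 4.05

Using pH = pKa + log([base]/[acid]) with [base]/[acid] = 0.011/0.054:
pH = 4.74 + (-0.691) = 4.05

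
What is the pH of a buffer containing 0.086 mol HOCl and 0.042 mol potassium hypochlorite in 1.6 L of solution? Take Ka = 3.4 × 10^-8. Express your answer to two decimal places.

pKa = −log(3.4 × 10^-8) = 7.469
Henderson–Hasselbalch: pH = pKa + log([OCl-]/[HOCl]) = 7.469 + log(0.042/0.086)
pH = 7.469 + (-0.311) = 7.16

pH = 7.16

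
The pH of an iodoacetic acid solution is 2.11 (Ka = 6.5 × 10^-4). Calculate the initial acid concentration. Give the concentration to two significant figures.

[H+] = 10^(-2.11) = 7.76 × 10^-3 M = x
Ka = x²/(C₀ − x) ⇒ C₀ = x + x²/Ka
C₀ = 7.76 × 10^-3 + (7.76 × 10^-3)²/(6.5 × 10^-4) = 1.00 × 10^-1 M

C₀ = 1.0 × 10^-1 M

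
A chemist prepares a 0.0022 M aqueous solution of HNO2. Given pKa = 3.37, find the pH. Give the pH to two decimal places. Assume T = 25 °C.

HNO2 ⇌ NO2- + H+
Ka = 10^(−3.37) = 4.27 × 10^-4
Ka = x²/(0.0022 − x) = 4.27 × 10^-4
Here C₀/Ka ≈ 5.15, so the small-x approximation fails. Use the quadratic:
x = (−Ka + √(Ka² + 4·Ka·C₀))/2 = 7.79 × 10^-4 M
pH = −log[H+] = −log(7.79 × 10^-4) = 3.11

pH = 3.11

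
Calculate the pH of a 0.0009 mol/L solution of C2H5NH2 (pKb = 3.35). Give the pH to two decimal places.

pH = 10.65

C2H5NH2 + H2O ⇌ C2H5NH3+ + OH-
Kb = 10^(−3.35) = 4.47 × 10^-4
From the ICE table, Kb = [OH-]²/(0.0009 − [OH-]) = 4.47 × 10^-4.
The 5% rule fails; solving [OH-]² + Kb·[OH-] − Kb·C₀ = 0 exactly:
[OH-] = [−0.000447 + √(0.000447² + 1.61e-06)]/2 = 4.49 × 10^-4 M
pOH = 3.35, so pH = 14.00 − pOH = 10.65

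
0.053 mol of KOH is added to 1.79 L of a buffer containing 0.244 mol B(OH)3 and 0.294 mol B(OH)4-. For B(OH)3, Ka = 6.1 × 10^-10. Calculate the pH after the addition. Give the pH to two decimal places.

OH- converts B(OH)3 to B(OH)4-: B(OH)3 → 0.191 mol, B(OH)4- → 0.347 mol.
pKa = −log(6.1 × 10^-10) = 9.215
Henderson–Hasselbalch with mole ratio 0.347/0.191: pH = 9.215 + (+0.259)

pH = 9.47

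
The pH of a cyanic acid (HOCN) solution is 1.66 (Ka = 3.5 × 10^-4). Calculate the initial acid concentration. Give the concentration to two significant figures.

[H+] = 10^(-1.66) = 2.19 × 10^-2 M = x
Ka = x²/(C₀ − x) ⇒ C₀ = x + x²/Ka
C₀ = 2.19 × 10^-2 + (2.19 × 10^-2)²/(3.5 × 10^-4) = 1.39 M

C₀ = 1.4 M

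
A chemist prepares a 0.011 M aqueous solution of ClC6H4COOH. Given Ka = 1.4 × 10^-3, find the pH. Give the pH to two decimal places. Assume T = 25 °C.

ClC6H4COOH ⇌ ClC6H4COO- + H+
Let x = [H+] at equilibrium. Ka = x²/(0.011 − x).
Here C₀/Ka ≈ 7.86, so the small-x approximation fails. Use the quadratic:
x = (−Ka + √(Ka² + 4·Ka·C₀))/2 = 3.29 × 10^-3 M
pH = −log(3.29 × 10^-3) = 2.48

pH = 2.48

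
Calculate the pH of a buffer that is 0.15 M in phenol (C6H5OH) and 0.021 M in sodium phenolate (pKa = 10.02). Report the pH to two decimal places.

Using pH = pKa + log([base]/[acid]) with [base]/[acid] = 0.021/0.15:
pH = 10.02 + (-0.854) = 9.17

pH = 9.17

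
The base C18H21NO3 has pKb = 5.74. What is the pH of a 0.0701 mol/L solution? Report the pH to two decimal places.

pH = 10.55

C18H21NO3 + H2O ⇌ C18H22NO3+ + OH-
Kb = 10^(−5.74) = 1.82 × 10^-6
From the ICE table, Kb = x²/(0.0701 − x) = 1.82 × 10^-6.
Since Kb ≪ C₀, x ≈ √(Kb·C₀) = 3.57 × 10^-4 M.
pOH = −log(3.57 × 10^-4) = 3.45; pH = 14.00 − 3.45 = 10.55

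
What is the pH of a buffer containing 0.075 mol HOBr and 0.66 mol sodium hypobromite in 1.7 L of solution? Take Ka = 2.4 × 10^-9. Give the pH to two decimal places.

pKa = −log(2.4 × 10^-9) = 8.620
pH = pKa + log([A⁻]/[HA]) = 8.620 + log(0.66/0.075)
pH = 8.620 + (+0.944) = 9.56

pH = 9.56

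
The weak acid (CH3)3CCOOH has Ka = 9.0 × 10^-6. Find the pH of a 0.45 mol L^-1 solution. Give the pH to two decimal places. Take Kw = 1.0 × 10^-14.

pH = 2.70

(CH3)3CCOOH ⇌ (CH3)3CCOO- + H+
Let x = [H+] at equilibrium. Ka = x²/(0.45 − x).
Since Ka ≪ C₀, x ≈ √(Ka·C₀) = 2.01 × 10^-3 M.
(x/C₀ = 0.45% < 5%, so the approximation holds.)
pH = −log(2.01 × 10^-3) = 2.70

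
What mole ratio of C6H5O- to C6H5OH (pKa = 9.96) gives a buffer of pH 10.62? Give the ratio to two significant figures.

pH = pKa + log(r) ⇒ log(r) = 10.62 − 9.96 = +0.66
r = [C6H5O-]/[C6H5OH] = 10^(+0.66) = 4.57

ratio = 4.6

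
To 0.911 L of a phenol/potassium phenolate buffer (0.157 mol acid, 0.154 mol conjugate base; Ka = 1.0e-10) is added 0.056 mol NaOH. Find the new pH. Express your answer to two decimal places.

After neutralization: n(C6H5OH) = 0.101 mol, n(C6H5O-) = 0.21 mol.
pKa = −log(1.0 × 10^-10) = 10.000
pH = pKa + log(n_C6H5O-/n_C6H5OH) = 10.000 + log(0.21/0.101) = 10.000 + (+0.318)

pH = 10.32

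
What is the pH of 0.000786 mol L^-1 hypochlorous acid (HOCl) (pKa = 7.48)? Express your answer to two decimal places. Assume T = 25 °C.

pH = 5.29

HOCl ⇌ OCl- + H+
Ka = 10^(−7.48) = 3.31 × 10^-8
Let x = [H+] at equilibrium. Ka = x²/(0.000786 − x).
Assume x ≪ 0.000786: x ≈ √(3.31 × 10^-8 × 0.000786) = 5.10 × 10^-6 M
(x/C₀ = 0.65% < 5%, so the approximation holds.)
pH = −log(5.10 × 10^-6) = 5.29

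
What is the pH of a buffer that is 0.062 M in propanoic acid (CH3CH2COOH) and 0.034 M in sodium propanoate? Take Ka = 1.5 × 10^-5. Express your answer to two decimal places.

pKa = −log(1.5 × 10^-5) = 4.824
Using pH = pKa + log([base]/[acid]) with [base]/[acid] = 0.034/0.062:
pH = 4.824 + (-0.261) = 4.56

pH = 4.56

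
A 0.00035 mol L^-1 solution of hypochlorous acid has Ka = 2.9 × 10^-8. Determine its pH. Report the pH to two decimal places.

HOCl ⇌ OCl- + H+
Let x = [H+] at equilibrium. Ka = x²/(0.00035 − x).
Neglecting x in the denominator: x = √(2.9 × 10^-8 × 0.00035) = 3.19 × 10^-6 M
(x/C₀ = 0.91% < 5%, so the approximation holds.)
pH = −log[H+] = −log(3.19 × 10^-6) = 5.50

pH = 5.50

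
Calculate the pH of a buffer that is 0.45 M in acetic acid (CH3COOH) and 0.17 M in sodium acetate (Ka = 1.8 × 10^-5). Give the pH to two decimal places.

pKa = −log(1.8 × 10^-5) = 4.745
Henderson–Hasselbalch: pH = pKa + log([CH3COO-]/[CH3COOH]) = 4.745 + log(0.17/0.45)
pH = 4.745 + (-0.423) = 4.32

pH = 4.32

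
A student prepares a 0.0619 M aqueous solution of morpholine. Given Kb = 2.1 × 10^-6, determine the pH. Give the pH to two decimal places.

pH = 10.56

C4H8ONH + H2O ⇌ C4H8ONH2+ + OH-
Kb = [OH-]²/(0.0619 − [OH-]) = 2.1 × 10^-6
Since Kb ≪ C₀, [OH-] ≈ √(Kb·C₀) = 3.61 × 10^-4 M.
([OH-]/C₀ = 0.58% < 5%, so the approximation holds.)
pOH = −log(3.61 × 10^-4) = 3.44; pH = 14.00 − 3.44 = 10.56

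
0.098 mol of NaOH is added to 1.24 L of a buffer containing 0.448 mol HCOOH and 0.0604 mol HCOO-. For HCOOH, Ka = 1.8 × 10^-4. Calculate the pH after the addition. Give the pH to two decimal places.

pH = 3.40

OH- converts HCOOH to HCOO-: HCOOH → 0.35 mol, HCOO- → 0.158 mol.
pKa = −log(1.8 × 10^-4) = 3.745
pH = pKa + log([A⁻]/[HA]) = 3.745 + log(0.158/0.35) = 3.745 -0.345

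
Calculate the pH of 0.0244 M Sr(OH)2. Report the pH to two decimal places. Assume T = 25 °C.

pH = 12.69

Sr(OH)2 is a strong base (each formula unit releases 2 OH-); [OH-] = 0.0488 M.
pOH = -log(0.0488) = 1.31
pH = 14.00 - 1.31 = 12.69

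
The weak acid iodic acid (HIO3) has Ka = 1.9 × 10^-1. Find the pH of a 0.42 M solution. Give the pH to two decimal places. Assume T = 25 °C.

pH = 0.69

HIO3 ⇌ IO3- + H+
Ka = [H+]²/(0.42 − [H+]) = 1.9 × 10^-1
The 5% rule fails; solving [H+]² + Ka·[H+] − Ka·C₀ = 0 exactly:
[H+] = (−Ka + √(Ka² + 4·Ka·C₀))/2 = 2.03 × 10^-1 M
pH = −log[H+] = −log(2.03 × 10^-1) = 0.69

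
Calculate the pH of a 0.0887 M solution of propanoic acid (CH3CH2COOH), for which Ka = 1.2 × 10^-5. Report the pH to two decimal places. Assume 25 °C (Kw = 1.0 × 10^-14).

CH3CH2COOH ⇌ CH3CH2COO- + H+
Ka = x²/(0.0887 − x) = 1.2 × 10^-5
Assume x ≪ 0.0887: x ≈ √(1.2 × 10^-5 × 0.0887) = 1.03 × 10^-3 M
(x/C₀ = 1.2% < 5%, so the approximation holds.)
pH = −log[H+] = −log(1.03 × 10^-3) = 2.99

pH = 2.99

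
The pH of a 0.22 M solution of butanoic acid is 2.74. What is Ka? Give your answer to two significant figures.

[H+] = 10^(-2.74) = 1.82 × 10^-3 M
At equilibrium [HA] = 0.22 − 1.82 × 10^-3 = 2.18 × 10^-1 M
Ka = [H+][A-]/[HA] = (1.82 × 10^-3)² / 2.18 × 10^-1 = 1.5 × 10^-5

Ka = 1.5 × 10^-5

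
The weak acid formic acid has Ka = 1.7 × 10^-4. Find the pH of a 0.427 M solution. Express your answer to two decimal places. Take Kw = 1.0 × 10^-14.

pH = 2.07

HCOOH ⇌ HCOO- + H+
Ka = [H+]²/(0.427 − [H+]) = 1.7 × 10^-4
Neglecting [H+] in the denominator: [H+] = √(1.7 × 10^-4 × 0.427) = 8.52 × 10^-3 M
pH = −log[H+] = −log(8.52 × 10^-3) = 2.07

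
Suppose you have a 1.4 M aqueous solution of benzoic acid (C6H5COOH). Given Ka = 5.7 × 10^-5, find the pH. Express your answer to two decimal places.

pH = 2.05

C6H5COOH ⇌ C6H5COO- + H+
From the ICE table, Ka = [H+]²/(1.4 − [H+]) = 5.7 × 10^-5.
Since Ka ≪ C₀, [H+] ≈ √(Ka·C₀) = 8.93 × 10^-3 M.
Check: 0.64% ionized — well under 5%, approximation valid.
pH = −log(8.93 × 10^-3) = 2.05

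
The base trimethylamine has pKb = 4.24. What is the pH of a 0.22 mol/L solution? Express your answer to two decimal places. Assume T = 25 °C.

pH = 11.55

(CH3)3N + H2O ⇌ (CH3)3NH+ + OH-
Kb = 10^(−4.24) = 5.75 × 10^-5
Kb = [OH-]²/(0.22 − [OH-]) = 5.75 × 10^-5
Neglecting [OH-] in the denominator: [OH-] = √(5.75 × 10^-5 × 0.22) = 3.56 × 10^-3 M
([OH-]/C₀ = 1.6% < 5%, so the approximation holds.)
pOH = 2.45, so pH = 14.00 − pOH = 11.55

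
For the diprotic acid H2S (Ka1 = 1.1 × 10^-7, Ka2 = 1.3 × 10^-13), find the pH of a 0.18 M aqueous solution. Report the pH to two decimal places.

Since Ka1 ≫ Ka2, the first ionization dominates [H+].
Ka1 = x²/(0.18 − x) = 1.1 × 10^-7
x ≈ √(1.1 × 10^-7 × 0.18) = 1.41 × 10^-4 M
pH = −log(1.41 × 10^-4) = 3.85

pH = 3.85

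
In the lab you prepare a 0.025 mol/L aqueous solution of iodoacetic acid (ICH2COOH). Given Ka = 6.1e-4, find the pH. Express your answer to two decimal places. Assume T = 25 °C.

ICH2COOH ⇌ ICH2COO- + H+
From the ICE table, Ka = x²/(0.025 − x) = 6.1 × 10^-4.
Here C₀/Ka ≈ 41, so the small-x approximation fails. Use the quadratic:
x = (−Ka + √(Ka² + 4·Ka·C₀))/2 = 3.61 × 10^-3 M
pH = −log[H+] = −log(3.61 × 10^-3) = 2.44

pH = 2.44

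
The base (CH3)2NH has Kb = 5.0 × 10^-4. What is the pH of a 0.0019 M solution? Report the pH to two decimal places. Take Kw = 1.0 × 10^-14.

pH = 10.88

(CH3)2NH + H2O ⇌ (CH3)2NH2+ + OH-
From the ICE table, Kb = [OH-]²/(0.0019 − [OH-]) = 5.0 × 10^-4.
The 5% rule fails; solving [OH-]² + Kb·[OH-] − Kb·C₀ = 0 exactly:
[OH-] = (−Kb + √(Kb² + 4·Kb·C₀))/2 = 7.56 × 10^-4 M
pOH = 3.12, so pH = 14.00 − pOH = 10.88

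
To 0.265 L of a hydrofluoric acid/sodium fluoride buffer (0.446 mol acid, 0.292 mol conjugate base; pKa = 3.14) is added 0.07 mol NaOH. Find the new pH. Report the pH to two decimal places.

pH = 3.12

After neutralization: n(HF) = 0.376 mol, n(F-) = 0.362 mol.
pH = pKa + log(n_F-/n_HF) = 3.14 + log(0.362/0.376) = 3.14 + (-0.016)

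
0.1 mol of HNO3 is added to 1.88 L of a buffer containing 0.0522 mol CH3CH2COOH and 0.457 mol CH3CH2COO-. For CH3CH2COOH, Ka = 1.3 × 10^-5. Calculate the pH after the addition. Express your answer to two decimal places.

After neutralization: n(CH3CH2COOH) = 0.152 mol, n(CH3CH2COO-) = 0.357 mol.
pKa = −log(1.3 × 10^-5) = 4.886
pH = pKa + log(n_CH3CH2COO-/n_CH3CH2COOH) = 4.886 + log(0.357/0.152) = 4.886 + (+0.371)

pH = 5.26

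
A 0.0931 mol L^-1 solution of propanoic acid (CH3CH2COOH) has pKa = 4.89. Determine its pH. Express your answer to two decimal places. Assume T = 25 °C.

CH3CH2COOH ⇌ CH3CH2COO- + H+
Ka = 10^(−4.89) = 1.29 × 10^-5
From the ICE table, Ka = x²/(0.0931 − x) = 1.29 × 10^-5.
Since Ka ≪ C₀, x ≈ √(Ka·C₀) = 1.10 × 10^-3 M.
Check: 1.2% ionized — well under 5%, approximation valid.
pH = −log(1.10 × 10^-3) = 2.96

pH = 2.96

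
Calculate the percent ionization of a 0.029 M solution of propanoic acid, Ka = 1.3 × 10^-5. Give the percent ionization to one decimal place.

2.1%

CH3CH2COOH ⇌ CH3CH2COO- + H+; let x = [H+] at equilibrium.
x ≈ √(Ka·C₀) = √(1.3 × 10^-5 × 0.029) = 6.14 × 10^-4 M
% ionization = x/C₀ × 100% = 6.14 × 10^-4/0.029 × 100% = 2.1%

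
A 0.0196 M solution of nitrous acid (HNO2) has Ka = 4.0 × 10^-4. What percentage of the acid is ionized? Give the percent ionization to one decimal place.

HNO2 ⇌ NO2- + H+; let x = [H+] at equilibrium.
Solve x² + 0.0004x − 7.84e-06 = 0 → x = 2.61 × 10^-3 M
Fraction ionized = 2.61 × 10^-3 / 0.0196 = 0.1332 → 13.3%

13.3%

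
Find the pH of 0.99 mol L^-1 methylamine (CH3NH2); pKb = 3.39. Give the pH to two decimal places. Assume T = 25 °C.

pH = 12.30

CH3NH2 + H2O ⇌ CH3NH3+ + OH-
Kb = 10^(−3.39) = 4.07 × 10^-4
Let x = [OH-] at equilibrium. Kb = x²/(0.99 − x).
Neglecting x in the denominator: x = √(4.07 × 10^-4 × 0.99) = 2.01 × 10^-2 M
pOH = −log(2.01 × 10^-2) = 1.70; pH = 14.00 − 1.70 = 12.30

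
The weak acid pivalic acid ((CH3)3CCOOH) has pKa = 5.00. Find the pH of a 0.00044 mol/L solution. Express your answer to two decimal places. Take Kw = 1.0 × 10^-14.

pH = 4.21

(CH3)3CCOOH ⇌ (CH3)3CCOO- + H+
Ka = 10^(−5.00) = 1.00 × 10^-5
Ka = x²/(0.00044 − x) = 1.00 × 10^-5
The 5% rule fails; solving x² + Ka·x − Ka·C₀ = 0 exactly:
x = (−Ka + √(Ka² + 4·Ka·C₀))/2 = 6.15 × 10^-5 M
pH = −log[H+] = −log(6.15 × 10^-5) = 4.21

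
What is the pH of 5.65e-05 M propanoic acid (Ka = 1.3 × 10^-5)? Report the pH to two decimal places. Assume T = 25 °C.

pH = 4.67

CH3CH2COOH ⇌ CH3CH2COO- + H+
Ka = x²/(5.65e-05 − x) = 1.3 × 10^-5
Here C₀/Ka ≈ 4.35, so the small-x approximation fails. Use the quadratic:
x = [−1.3e-05 + √(1.3e-05² + 2.94e-09)]/2 = 2.14 × 10^-5 M
pH = −log(2.14 × 10^-5) = 4.67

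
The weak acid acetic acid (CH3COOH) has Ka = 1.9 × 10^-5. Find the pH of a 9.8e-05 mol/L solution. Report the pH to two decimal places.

pH = 4.46

CH3COOH ⇌ CH3COO- + H+
Ka = [H+]²/(9.8e-05 − [H+]) = 1.9 × 10^-5
The 5% rule fails; solving [H+]² + Ka·[H+] − Ka·C₀ = 0 exactly:
[H+] = [−1.9e-05 + √(1.9e-05² + 7.45e-09)]/2 = 3.47 × 10^-5 M
pH = −log[H+] = −log(3.47 × 10^-5) = 4.46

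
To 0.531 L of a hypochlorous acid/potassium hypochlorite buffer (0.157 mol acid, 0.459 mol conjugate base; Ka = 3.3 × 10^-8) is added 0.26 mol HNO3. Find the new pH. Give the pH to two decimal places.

pH = 7.16

Added H+ converts OCl- to HOCl: HOCl → 0.417 mol, OCl- → 0.199 mol.
pKa = −log(3.3 × 10^-8) = 7.481
pH = pKa + log([A⁻]/[HA]) = 7.481 + log(0.199/0.417) = 7.481 -0.321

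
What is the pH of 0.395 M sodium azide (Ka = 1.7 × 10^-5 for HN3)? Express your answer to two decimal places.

N3- is the conjugate base of the weak acid HN3.
Kb = Kw/Ka = 1.0×10^-14 / 1.7 × 10^-5 = 5.88 × 10^-10
From the ICE table, Kb = x²/(0.395 − x) = 5.88 × 10^-10.
Since Kb ≪ C₀, x ≈ √(Kb·C₀) = 1.52 × 10^-5 M.
Check: 0.0039% ionized — well under 5%, approximation valid.
pOH = −log(1.52 × 10^-5) = 4.82; pH = 14.00 − 4.82 = 9.18

pH = 9.18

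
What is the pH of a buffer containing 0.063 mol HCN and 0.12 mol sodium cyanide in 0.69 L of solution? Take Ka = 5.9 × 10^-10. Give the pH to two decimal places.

pH = 9.51

pKa = −log(5.9 × 10^-10) = 9.229
Using pH = pKa + log([base]/[acid]) with [base]/[acid] = 0.12/0.063:
pH = 9.229 + (+0.280) = 9.51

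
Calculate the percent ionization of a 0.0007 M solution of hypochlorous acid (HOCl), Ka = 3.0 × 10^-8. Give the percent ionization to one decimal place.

HOCl ⇌ OCl- + H+; let x = [H+] at equilibrium.
x ≈ √(Ka·C₀) = √(3.0 × 10^-8 × 0.0007) = 4.58 × 10^-6 M
% ionization = x/C₀ × 100% = 4.58 × 10^-6/0.0007 × 100% = 0.7%

0.7%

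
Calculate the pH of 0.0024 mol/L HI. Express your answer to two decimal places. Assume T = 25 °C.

pH = 2.62

HI is a strong acid and dissociates completely, so [H+] = 0.0024 M.
pH = -log(0.0024) = 2.62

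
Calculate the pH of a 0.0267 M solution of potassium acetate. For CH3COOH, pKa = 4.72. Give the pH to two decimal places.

pH = 8.57

CH3COO- is the conjugate base of the weak acid CH3COOH.
Ka = 10^(−4.72) = 1.91 × 10^-5
Kb = Kw/Ka = 1.0×10^-14 / 1.91 × 10^-5 = 5.24 × 10^-10
Kb = x²/(0.0267 − x) = 5.24 × 10^-10
Neglecting x in the denominator: x = √(5.24 × 10^-10 × 0.0267) = 3.74 × 10^-6 M
Check: 0.014% ionized — well under 5%, approximation valid.
pOH = −log(3.74 × 10^-6) = 5.43; pH = 14.00 − 5.43 = 8.57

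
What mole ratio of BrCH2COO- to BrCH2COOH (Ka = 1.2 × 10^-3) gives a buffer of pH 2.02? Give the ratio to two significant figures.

pKa = -log(1.2 × 10^-3) = 2.921
pH = pKa + log(r) ⇒ log(r) = 2.02 − 2.921 = -0.901
r = [BrCH2COO-]/[BrCH2COOH] = 10^(-0.901) = 0.126

ratio = 0.13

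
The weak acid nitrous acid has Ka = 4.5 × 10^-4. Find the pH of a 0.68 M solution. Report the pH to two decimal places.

HNO2 ⇌ NO2- + H+
Ka = x²/(0.68 − x) = 4.5 × 10^-4
Since Ka ≪ C₀, x ≈ √(Ka·C₀) = 1.75 × 10^-2 M.
Check: 2.6% ionized — well under 5%, approximation valid.
pH = −log[H+] = −log(1.75 × 10^-2) = 1.76

pH = 1.76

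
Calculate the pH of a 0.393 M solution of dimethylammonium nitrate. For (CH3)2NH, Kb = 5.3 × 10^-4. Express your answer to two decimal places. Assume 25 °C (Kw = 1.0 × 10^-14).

(CH3)2NH2+ is the conjugate acid of the weak base (CH3)2NH.
Ka = Kw/Kb = 1.0×10^-14 / 5.3 × 10^-4 = 1.89 × 10^-11
Let x = [H+] at equilibrium. Ka = x²/(0.393 − x).
Assume x ≪ 0.393: x ≈ √(1.89 × 10^-11 × 0.393) = 2.73 × 10^-6 M
Check: 0.00069% ionized — well under 5%, approximation valid.
pH = −log(2.73 × 10^-6) = 5.56

pH = 5.56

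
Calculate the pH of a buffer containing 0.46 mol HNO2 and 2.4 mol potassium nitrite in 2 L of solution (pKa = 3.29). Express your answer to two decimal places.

Using pH = pKa + log([base]/[acid]) with [base]/[acid] = 2.4/0.46:
pH = 3.29 + (+0.717) = 4.01

pH = 4.01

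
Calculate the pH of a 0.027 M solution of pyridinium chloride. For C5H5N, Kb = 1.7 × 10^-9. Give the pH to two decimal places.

C5H5NH+ is the conjugate acid of the weak base C5H5N.
Ka = Kw/Kb = 1.0×10^-14 / 1.7 × 10^-9 = 5.88 × 10^-6
Ka = x²/(0.027 − x) = 5.88 × 10^-6
Since Ka ≪ C₀, x ≈ √(Ka·C₀) = 3.98 × 10^-4 M.
(x/C₀ = 1.5% < 5%, so the approximation holds.)
pH = −log(3.98 × 10^-4) = 3.40

pH = 3.40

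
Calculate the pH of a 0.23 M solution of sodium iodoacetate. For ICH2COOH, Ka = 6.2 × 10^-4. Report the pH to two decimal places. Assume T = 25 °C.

ICH2COO- is the conjugate base of the weak acid ICH2COOH.
Kb = Kw/Ka = 1.0×10^-14 / 6.2 × 10^-4 = 1.61 × 10^-11
From the ICE table, Kb = [OH-]²/(0.23 − [OH-]) = 1.61 × 10^-11.
Neglecting [OH-] in the denominator: [OH-] = √(1.61 × 10^-11 × 0.23) = 1.92 × 10^-6 M
Check: 0.00084% ionized — well under 5%, approximation valid.
pOH = 5.72, so pH = 14.00 − pOH = 8.28

pH = 8.28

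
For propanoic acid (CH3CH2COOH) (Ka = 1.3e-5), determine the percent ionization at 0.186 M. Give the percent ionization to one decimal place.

CH3CH2COOH ⇌ CH3CH2COO- + H+; let x = [H+] at equilibrium.
x ≈ √(Ka·C₀) = √(1.3 × 10^-5 × 0.186) = 1.55 × 10^-3 M
% ionization = x/C₀ × 100% = 1.55 × 10^-3/0.186 × 100% = 0.8%

0.8%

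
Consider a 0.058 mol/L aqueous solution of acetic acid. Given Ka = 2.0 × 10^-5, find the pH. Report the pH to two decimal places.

pH = 2.97

CH3COOH ⇌ CH3COO- + H+
Ka = x²/(0.058 − x) = 2.0 × 10^-5
Since Ka ≪ C₀, x ≈ √(Ka·C₀) = 1.08 × 10^-3 M.
(x/C₀ = 1.9% < 5%, so the approximation holds.)
pH = −log[H+] = −log(1.08 × 10^-3) = 2.97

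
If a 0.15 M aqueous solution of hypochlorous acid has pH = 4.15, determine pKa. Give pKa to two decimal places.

pKa = 7.48

[H+] = 10^(-4.15) = 7.08 × 10^-5 M
At equilibrium [HA] = 0.15 − 7.08 × 10^-5 = 1.50 × 10^-1 M
Ka = [H+][A-]/[HA] = (7.08 × 10^-5)² / 1.50 × 10^-1 = 3.34 × 10^-8
pKa = -log(3.34 × 10^-8) = 7.48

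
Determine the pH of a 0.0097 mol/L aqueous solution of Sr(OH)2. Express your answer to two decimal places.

pH = 12.29

Sr(OH)2 is a strong base (each formula unit releases 2 OH-); [OH-] = 0.0194 M.
pOH = -log(0.0194) = 1.71
pH = 14.00 - 1.71 = 12.29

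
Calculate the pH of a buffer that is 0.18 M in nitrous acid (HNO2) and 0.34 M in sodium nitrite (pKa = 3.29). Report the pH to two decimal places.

Henderson–Hasselbalch: pH = pKa + log([NO2-]/[HNO2]) = 3.29 + log(0.34/0.18)
pH = 3.29 + (+0.276) = 3.57

pH = 3.57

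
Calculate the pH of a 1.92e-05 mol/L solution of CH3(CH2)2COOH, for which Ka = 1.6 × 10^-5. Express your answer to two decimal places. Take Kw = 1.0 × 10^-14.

pH = 4.95

CH3(CH2)2COOH ⇌ CH3(CH2)2COO- + H+
From the ICE table, Ka = x²/(1.92e-05 − x) = 1.6 × 10^-5.
x is not negligible relative to C₀; solve x² + 1.6e-05·x − 3.07e-10 = 0.
x = (−Ka + √(Ka² + 4·Ka·C₀))/2 = 1.13 × 10^-5 M
pH = −log(1.13 × 10^-5) = 4.95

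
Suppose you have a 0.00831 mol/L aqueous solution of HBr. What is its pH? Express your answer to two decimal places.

HBr is a strong acid and dissociates completely, so [H+] = 0.00831 M.
pH = -log(0.00831) = 2.08

pH = 2.08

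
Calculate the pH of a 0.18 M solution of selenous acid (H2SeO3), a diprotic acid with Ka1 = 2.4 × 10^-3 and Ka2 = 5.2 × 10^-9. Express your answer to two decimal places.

pH = 1.71

Since Ka1 ≫ Ka2, the first ionization dominates [H+].
Ka1 = x²/(0.18 − x) = 2.4 × 10^-3
Solving the quadratic: x = (−Ka1 + √(Ka1² + 4·Ka1·C₀))/2 = 1.96 × 10^-2 M
pH = −log(1.96 × 10^-2) = 1.71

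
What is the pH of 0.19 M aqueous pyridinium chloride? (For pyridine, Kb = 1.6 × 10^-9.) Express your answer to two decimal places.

pH = 2.96

C5H5NH+ is the conjugate acid of the weak base C5H5N.
Ka = Kw/Kb = 1.0×10^-14 / 1.6 × 10^-9 = 6.25 × 10^-6
From the ICE table, Ka = [H+]²/(0.19 − [H+]) = 6.25 × 10^-6.
Assume [H+] ≪ 0.19: [H+] ≈ √(6.25 × 10^-6 × 0.19) = 1.09 × 10^-3 M
([H+]/C₀ = 0.57% < 5%, so the approximation holds.)
pH = −log(1.09 × 10^-3) = 2.96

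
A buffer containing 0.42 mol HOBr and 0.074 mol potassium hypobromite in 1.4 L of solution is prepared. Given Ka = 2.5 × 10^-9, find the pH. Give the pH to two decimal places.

pH = 7.85

pKa = −log(2.5 × 10^-9) = 8.602
Henderson–Hasselbalch: pH = pKa + log([OBr-]/[HOBr]) = 8.602 + log(0.074/0.42)
pH = 8.602 + (-0.754) = 7.85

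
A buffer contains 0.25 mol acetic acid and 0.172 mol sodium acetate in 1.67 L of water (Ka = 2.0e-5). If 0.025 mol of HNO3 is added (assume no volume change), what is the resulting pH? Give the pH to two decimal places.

After neutralization: n(CH3COOH) = 0.275 mol, n(CH3COO-) = 0.147 mol.
pKa = −log(2.0 × 10^-5) = 4.699
Henderson–Hasselbalch with mole ratio 0.147/0.275: pH = 4.699 + (-0.272)

pH = 4.43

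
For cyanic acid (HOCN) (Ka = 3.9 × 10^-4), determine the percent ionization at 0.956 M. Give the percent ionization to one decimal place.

2.0%

HOCN ⇌ OCN- + H+; let x = [H+] at equilibrium.
x ≈ √(Ka·C₀) = √(3.9 × 10^-4 × 0.956) = 1.93 × 10^-2 M
% ionization = x/C₀ × 100% = 1.93 × 10^-2/0.956 × 100% = 2.0%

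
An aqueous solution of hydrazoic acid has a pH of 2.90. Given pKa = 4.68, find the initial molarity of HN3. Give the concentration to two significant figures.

[H+] = 10^(-2.90) = 1.26 × 10^-3 M = x
Ka = 10^(−4.68) = 2.09 × 10^-5
Ka = x²/(C₀ − x) ⇒ C₀ = x + x²/Ka
C₀ = 1.26 × 10^-3 + (1.26 × 10^-3)²/(2.09 × 10^-5) = 7.72 × 10^-2 M

C₀ = 7.7 × 10^-2 M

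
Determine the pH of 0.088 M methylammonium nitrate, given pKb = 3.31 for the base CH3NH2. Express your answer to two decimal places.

pH = 5.87

CH3NH3+ is the conjugate acid of the weak base CH3NH2.
Kb = 10^(−3.31) = 4.90 × 10^-4
Ka = Kw/Kb = 1.0×10^-14 / 4.90 × 10^-4 = 2.04 × 10^-11
Let x = [H+] at equilibrium. Ka = x²/(0.088 − x).
Neglecting x in the denominator: x = √(2.04 × 10^-11 × 0.088) = 1.34 × 10^-6 M
Check: 0.0015% ionized — well under 5%, approximation valid.
pH = −log(1.34 × 10^-6) = 5.87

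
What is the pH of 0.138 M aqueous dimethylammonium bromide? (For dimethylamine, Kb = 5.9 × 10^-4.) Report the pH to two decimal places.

(CH3)2NH2+ is the conjugate acid of the weak base (CH3)2NH.
Ka = Kw/Kb = 1.0×10^-14 / 5.9 × 10^-4 = 1.69 × 10^-11
Let x = [H+] at equilibrium. Ka = x²/(0.138 − x).
Since Ka ≪ C₀, x ≈ √(Ka·C₀) = 1.53 × 10^-6 M.
(x/C₀ = 0.0011% < 5%, so the approximation holds.)
pH = −log[H+] = −log(1.53 × 10^-6) = 5.82

pH = 5.82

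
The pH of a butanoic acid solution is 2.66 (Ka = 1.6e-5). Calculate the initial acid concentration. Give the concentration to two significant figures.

[H+] = 10^(-2.66) = 2.19 × 10^-3 M = x
Ka = x²/(C₀ − x) ⇒ C₀ = x + x²/Ka
C₀ = 2.19 × 10^-3 + (2.19 × 10^-3)²/(1.6 × 10^-5) = 3.02 × 10^-1 M

C₀ = 3.0 × 10^-1 M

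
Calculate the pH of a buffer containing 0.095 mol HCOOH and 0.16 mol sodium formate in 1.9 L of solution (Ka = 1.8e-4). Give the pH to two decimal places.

pH = 3.97

pKa = −log(1.8 × 10^-4) = 3.745
pH = pKa + log([A⁻]/[HA]) = 3.745 + log(0.16/0.095)
pH = 3.745 + (+0.226) = 3.97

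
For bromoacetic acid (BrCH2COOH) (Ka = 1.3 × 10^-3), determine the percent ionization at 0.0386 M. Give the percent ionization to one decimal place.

16.7%

BrCH2COOH ⇌ BrCH2COO- + H+; let x = [H+] at equilibrium.
Ka = x²/(C₀ − x); solving the quadratic gives x = 6.46 × 10^-3 M.
Fraction ionized = 6.46 × 10^-3 / 0.0386 = 0.1674 → 16.7%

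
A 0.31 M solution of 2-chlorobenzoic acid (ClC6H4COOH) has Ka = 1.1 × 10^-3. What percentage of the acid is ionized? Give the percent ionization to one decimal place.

ClC6H4COOH ⇌ ClC6H4COO- + H+; let x = [H+] at equilibrium.
Solve x² + 0.0011x − 0.000341 = 0 → x = 1.79 × 10^-2 M
% ionization = x/C₀ × 100% = 1.79 × 10^-2/0.31 × 100% = 5.8%

5.8%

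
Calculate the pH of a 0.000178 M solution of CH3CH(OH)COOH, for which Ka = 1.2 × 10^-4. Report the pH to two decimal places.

CH3CH(OH)COOH ⇌ CH3CH(OH)COO- + H+
Ka = [H+]²/(0.000178 − [H+]) = 1.2 × 10^-4
Here C₀/Ka ≈ 1.48, so the small-[H+] approximation fails. Use the quadratic:
[H+] = (−Ka + √(Ka² + 4·Ka·C₀))/2 = 9.80 × 10^-5 M
pH = −log[H+] = −log(9.80 × 10^-5) = 4.01

pH = 4.01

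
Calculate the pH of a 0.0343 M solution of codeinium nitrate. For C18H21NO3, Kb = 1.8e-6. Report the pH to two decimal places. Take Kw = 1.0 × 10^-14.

C18H22NO3+ is the conjugate acid of the weak base C18H21NO3.
Ka = Kw/Kb = 1.0×10^-14 / 1.8 × 10^-6 = 5.56 × 10^-9
Let x = [H+] at equilibrium. Ka = x²/(0.0343 − x).
Assume x ≪ 0.0343: x ≈ √(5.56 × 10^-9 × 0.0343) = 1.38 × 10^-5 M
pH = −log[H+] = −log(1.38 × 10^-5) = 4.86

pH = 4.86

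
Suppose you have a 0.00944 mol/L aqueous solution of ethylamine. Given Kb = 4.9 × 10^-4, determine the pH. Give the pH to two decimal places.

pH = 11.28

C2H5NH2 + H2O ⇌ C2H5NH3+ + OH-
Let x = [OH-] at equilibrium. Kb = x²/(0.00944 − x).
x is not negligible relative to C₀; solve x² + 0.00049·x − 4.63e-06 = 0.
x = [−0.00049 + √(0.00049² + 1.85e-05)]/2 = 1.92 × 10^-3 M
pOH = −log(1.92 × 10^-3) = 2.72; pH = 14.00 − 2.72 = 11.28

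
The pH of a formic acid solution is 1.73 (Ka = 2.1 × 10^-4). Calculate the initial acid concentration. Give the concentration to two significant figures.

[H+] = 10^(-1.73) = 1.86 × 10^-2 M = x
Ka = x²/(C₀ − x) ⇒ C₀ = x + x²/Ka
C₀ = 1.86 × 10^-2 + (1.86 × 10^-2)²/(2.1 × 10^-4) = 1.67 M

C₀ = 1.7 M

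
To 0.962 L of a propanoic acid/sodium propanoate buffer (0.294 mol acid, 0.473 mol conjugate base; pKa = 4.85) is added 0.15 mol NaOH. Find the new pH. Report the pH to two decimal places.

pH = 5.49

OH- converts CH3CH2COOH to CH3CH2COO-: CH3CH2COOH → 0.144 mol, CH3CH2COO- → 0.623 mol.
pH = pKa + log([A⁻]/[HA]) = 4.85 + log(0.623/0.144) = 4.85 +0.636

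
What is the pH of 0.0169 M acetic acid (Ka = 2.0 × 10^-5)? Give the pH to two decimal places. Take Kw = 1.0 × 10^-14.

pH = 3.24

CH3COOH ⇌ CH3COO- + H+
From the ICE table, Ka = [H+]²/(0.0169 − [H+]) = 2.0 × 10^-5.
Neglecting [H+] in the denominator: [H+] = √(2.0 × 10^-5 × 0.0169) = 5.81 × 10^-4 M
pH = −log(5.81 × 10^-4) = 3.24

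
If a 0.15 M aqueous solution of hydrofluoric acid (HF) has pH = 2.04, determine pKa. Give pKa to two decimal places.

[H+] = 10^(-2.04) = 9.12 × 10^-3 M
At equilibrium [HA] = 0.15 − 9.12 × 10^-3 = 1.41 × 10^-1 M
Ka = [H+][A-]/[HA] = (9.12 × 10^-3)² / 1.41 × 10^-1 = 5.90 × 10^-4
pKa = -log(5.90 × 10^-4) = 3.23

pKa = 3.23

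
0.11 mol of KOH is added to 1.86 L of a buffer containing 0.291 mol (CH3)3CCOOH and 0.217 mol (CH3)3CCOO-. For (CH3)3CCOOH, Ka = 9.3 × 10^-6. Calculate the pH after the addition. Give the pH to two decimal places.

After neutralization: n((CH3)3CCOOH) = 0.181 mol, n((CH3)3CCOO-) = 0.327 mol.
pKa = −log(9.3 × 10^-6) = 5.032
pH = pKa + log([A⁻]/[HA]) = 5.032 + log(0.327/0.181) = 5.032 +0.257

pH = 5.29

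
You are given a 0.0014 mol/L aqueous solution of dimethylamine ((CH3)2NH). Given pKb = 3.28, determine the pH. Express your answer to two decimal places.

pH = 10.80

(CH3)2NH + H2O ⇌ (CH3)2NH2+ + OH-
Kb = 10^(−3.28) = 5.25 × 10^-4
From the ICE table, Kb = x²/(0.0014 − x) = 5.25 × 10^-4.
x is not negligible relative to C₀; solve x² + 0.000525·x − 7.35e-07 = 0.
x = (−Kb + √(Kb² + 4·Kb·C₀))/2 = 6.34 × 10^-4 M
pOH = −log(6.34 × 10^-4) = 3.20; pH = 14.00 − 3.20 = 10.80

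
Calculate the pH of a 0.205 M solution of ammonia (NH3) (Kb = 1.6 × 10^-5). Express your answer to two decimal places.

pH = 11.26

NH3 + H2O ⇌ NH4+ + OH-
Let x = [OH-] at equilibrium. Kb = x²/(0.205 − x).
Neglecting x in the denominator: x = √(1.6 × 10^-5 × 0.205) = 1.81 × 10^-3 M
pOH = −log(1.81 × 10^-3) = 2.74; pH = 14.00 − 2.74 = 11.26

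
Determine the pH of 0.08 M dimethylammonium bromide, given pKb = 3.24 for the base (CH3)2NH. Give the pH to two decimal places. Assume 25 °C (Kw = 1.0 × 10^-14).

pH = 5.93

(CH3)2NH2+ is the conjugate acid of the weak base (CH3)2NH.
Kb = 10^(−3.24) = 5.75 × 10^-4
Ka = Kw/Kb = 1.0×10^-14 / 5.75 × 10^-4 = 1.74 × 10^-11
From the ICE table, Ka = [H+]²/(0.08 − [H+]) = 1.74 × 10^-11.
Assume [H+] ≪ 0.08: [H+] ≈ √(1.74 × 10^-11 × 0.08) = 1.18 × 10^-6 M
pH = −log(1.18 × 10^-6) = 5.93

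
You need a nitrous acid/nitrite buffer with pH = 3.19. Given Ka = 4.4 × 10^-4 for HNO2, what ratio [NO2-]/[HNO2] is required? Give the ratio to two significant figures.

ratio = 0.68

pKa = -log(4.4 × 10^-4) = 3.357
pH = pKa + log(r) ⇒ log(r) = 3.19 − 3.357 = -0.167
r = [NO2-]/[HNO2] = 10^(-0.167) = 0.681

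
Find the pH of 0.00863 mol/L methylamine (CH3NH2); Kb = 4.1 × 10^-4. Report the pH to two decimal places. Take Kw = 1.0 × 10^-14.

pH = 11.23

CH3NH2 + H2O ⇌ CH3NH3+ + OH-
Let x = [OH-] at equilibrium. Kb = x²/(0.00863 − x).
The 5% rule fails; solving x² + Kb·x − Kb·C₀ = 0 exactly:
x = (−Kb + √(Kb² + 4·Kb·C₀))/2 = 1.69 × 10^-3 M
pOH = 2.77, so pH = 14.00 − pOH = 11.23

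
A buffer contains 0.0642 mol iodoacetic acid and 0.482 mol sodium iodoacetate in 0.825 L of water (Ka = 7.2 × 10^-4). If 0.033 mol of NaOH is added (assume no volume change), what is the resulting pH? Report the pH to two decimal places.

After neutralization: n(ICH2COOH) = 0.0312 mol, n(ICH2COO-) = 0.515 mol.
pKa = −log(7.2 × 10^-4) = 3.143
pH = pKa + log([A⁻]/[HA]) = 3.143 + log(0.515/0.0312) = 3.143 +1.218

pH = 4.36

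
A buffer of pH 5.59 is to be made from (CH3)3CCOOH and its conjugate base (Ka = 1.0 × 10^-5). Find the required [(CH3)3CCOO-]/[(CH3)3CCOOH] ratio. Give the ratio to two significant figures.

ratio = 3.9

pKa = -log(1.0 × 10^-5) = 5.000
pH = pKa + log(r) ⇒ log(r) = 5.59 − 5.000 = +0.590
r = [(CH3)3CCOO-]/[(CH3)3CCOOH] = 10^(+0.590) = 3.89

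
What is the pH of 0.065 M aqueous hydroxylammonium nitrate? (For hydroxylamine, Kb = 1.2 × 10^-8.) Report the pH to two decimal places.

pH = 3.63

NH3OH+ is the conjugate acid of the weak base NH2OH.
Ka = Kw/Kb = 1.0×10^-14 / 1.2 × 10^-8 = 8.33 × 10^-7
Ka = x²/(0.065 − x) = 8.33 × 10^-7
Since Ka ≪ C₀, x ≈ √(Ka·C₀) = 2.33 × 10^-4 M.
(x/C₀ = 0.36% < 5%, so the approximation holds.)
pH = −log[H+] = −log(2.33 × 10^-4) = 3.63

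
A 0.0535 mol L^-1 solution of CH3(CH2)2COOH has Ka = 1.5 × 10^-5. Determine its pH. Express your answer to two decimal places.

CH3(CH2)2COOH ⇌ CH3(CH2)2COO- + H+
From the ICE table, Ka = [H+]²/(0.0535 − [H+]) = 1.5 × 10^-5.
Neglecting [H+] in the denominator: [H+] = √(1.5 × 10^-5 × 0.0535) = 8.96 × 10^-4 M
pH = −log(8.96 × 10^-4) = 3.05

pH = 3.05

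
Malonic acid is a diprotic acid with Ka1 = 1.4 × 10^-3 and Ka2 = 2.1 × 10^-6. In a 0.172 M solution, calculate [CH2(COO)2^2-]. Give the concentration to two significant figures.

First ionization gives [H+] ≈ [CH2(COOH)COO-] = 1.48 × 10^-2 M.
Second step: Ka2 = [H+][CH2(COO)2^2-]/[CH2(COOH)COO-] ≈ [CH2(COO)2^2-] (since [H+] ≈ [CH2(COOH)COO-]).
So [CH2(COO)2^2-] ≈ Ka2.

2.1 × 10^-6 M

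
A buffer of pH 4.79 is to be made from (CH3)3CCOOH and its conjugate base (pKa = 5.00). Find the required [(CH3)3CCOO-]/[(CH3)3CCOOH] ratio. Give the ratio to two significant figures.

ratio = 0.62

pH = pKa + log(r) ⇒ log(r) = 4.79 − 5.00 = -0.21
r = [(CH3)3CCOO-]/[(CH3)3CCOOH] = 10^(-0.21) = 0.617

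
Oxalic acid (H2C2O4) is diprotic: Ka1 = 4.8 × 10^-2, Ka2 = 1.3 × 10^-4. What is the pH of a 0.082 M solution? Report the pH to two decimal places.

pH = 1.36

Ka1 ≫ Ka2, so treat the first dissociation as the only significant source of H+.
Ka1 = x²/(0.082 − x) = 4.8 × 10^-2
Solving the quadratic: x = (−Ka1 + √(Ka1² + 4·Ka1·C₀))/2 = 4.32 × 10^-2 M
pH = −log(4.32 × 10^-2) = 1.36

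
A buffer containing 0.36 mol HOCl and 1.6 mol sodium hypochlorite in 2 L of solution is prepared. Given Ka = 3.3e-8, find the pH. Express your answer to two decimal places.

pKa = −log(3.3 × 10^-8) = 7.481
Henderson–Hasselbalch: pH = pKa + log([OCl-]/[HOCl]) = 7.481 + log(1.6/0.36)
pH = 7.481 + (+0.648) = 8.13

pH = 8.13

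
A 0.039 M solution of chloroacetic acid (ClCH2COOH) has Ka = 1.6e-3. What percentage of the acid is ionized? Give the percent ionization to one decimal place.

ClCH2COOH ⇌ ClCH2COO- + H+; let x = [H+] at equilibrium.
Ka = x²/(C₀ − x); solving the quadratic gives x = 7.14 × 10^-3 M.
Fraction ionized = 7.14 × 10^-3 / 0.039 = 0.1831 → 18.3%

18.3%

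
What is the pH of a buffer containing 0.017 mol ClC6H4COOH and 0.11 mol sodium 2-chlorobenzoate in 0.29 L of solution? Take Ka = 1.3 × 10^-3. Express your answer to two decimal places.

pH = 3.70

pKa = −log(1.3 × 10^-3) = 2.886
Henderson–Hasselbalch: pH = pKa + log([ClC6H4COO-]/[ClC6H4COOH]) = 2.886 + log(0.11/0.017)
pH = 2.886 + (+0.811) = 3.70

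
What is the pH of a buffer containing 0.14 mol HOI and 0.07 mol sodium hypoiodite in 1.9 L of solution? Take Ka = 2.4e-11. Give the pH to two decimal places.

pH = 10.32

pKa = −log(2.4 × 10^-11) = 10.620
pH = pKa + log([A⁻]/[HA]) = 10.620 + log(0.07/0.14)
pH = 10.620 + (-0.301) = 10.32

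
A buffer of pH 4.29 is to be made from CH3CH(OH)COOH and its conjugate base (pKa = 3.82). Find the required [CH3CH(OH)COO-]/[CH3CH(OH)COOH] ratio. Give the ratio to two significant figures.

pH = pKa + log(r) ⇒ log(r) = 4.29 − 3.82 = +0.47
r = [CH3CH(OH)COO-]/[CH3CH(OH)COOH] = 10^(+0.47) = 2.95

ratio = 3.0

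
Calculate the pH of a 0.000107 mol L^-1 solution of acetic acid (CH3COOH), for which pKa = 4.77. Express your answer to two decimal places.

CH3COOH ⇌ CH3COO- + H+
Ka = 10^(−4.77) = 1.70 × 10^-5
Ka = x²/(0.000107 − x) = 1.70 × 10^-5
x is not negligible relative to C₀; solve x² + 1.7e-05·x − 1.82e-09 = 0.
x = [−1.7e-05 + √(1.7e-05² + 7.28e-09)]/2 = 3.50 × 10^-5 M
pH = −log[H+] = −log(3.50 × 10^-5) = 4.46

pH = 4.46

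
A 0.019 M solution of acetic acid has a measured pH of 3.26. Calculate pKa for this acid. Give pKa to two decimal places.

pKa = 4.79

[H+] = 10^(-3.26) = 5.50 × 10^-4 M
At equilibrium [HA] = 0.019 − 5.50 × 10^-4 = 1.85 × 10^-2 M
Ka = [H+][A-]/[HA] = (5.50 × 10^-4)² / 1.85 × 10^-2 = 1.64 × 10^-5
pKa = -log(1.64 × 10^-5) = 4.79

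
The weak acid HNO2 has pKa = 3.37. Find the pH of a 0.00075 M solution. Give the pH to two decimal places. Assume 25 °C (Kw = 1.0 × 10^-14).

pH = 3.41

HNO2 ⇌ NO2- + H+
Ka = 10^(−3.37) = 4.27 × 10^-4
Ka = [H+]²/(0.00075 − [H+]) = 4.27 × 10^-4
The 5% rule fails; solving [H+]² + Ka·[H+] − Ka·C₀ = 0 exactly:
[H+] = (−Ka + √(Ka² + 4·Ka·C₀))/2 = 3.91 × 10^-4 M
pH = −log[H+] = −log(3.91 × 10^-4) = 3.41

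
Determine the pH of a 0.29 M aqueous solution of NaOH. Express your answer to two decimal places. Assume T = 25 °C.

NaOH is a strong base; [OH-] = 0.29 M.
pOH = -log(0.29) = 0.54
pH = 14.00 - 0.54 = 13.46

pH = 13.46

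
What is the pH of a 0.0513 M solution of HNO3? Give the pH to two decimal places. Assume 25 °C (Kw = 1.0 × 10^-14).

HNO3 is a strong acid and dissociates completely, so [H+] = 0.0513 M.
pH = -log(0.0513) = 1.29

pH = 1.29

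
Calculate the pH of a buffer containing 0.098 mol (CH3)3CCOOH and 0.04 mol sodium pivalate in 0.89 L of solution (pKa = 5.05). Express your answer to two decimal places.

pH = 4.66

pH = pKa + log([A⁻]/[HA]) = 5.05 + log(0.04/0.098)
pH = 5.05 + (-0.389) = 4.66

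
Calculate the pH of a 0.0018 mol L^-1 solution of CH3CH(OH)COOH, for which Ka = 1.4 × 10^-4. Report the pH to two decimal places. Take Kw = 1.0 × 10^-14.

CH3CH(OH)COOH ⇌ CH3CH(OH)COO- + H+
Ka = [H+]²/(0.0018 − [H+]) = 1.4 × 10^-4
The 5% rule fails; solving [H+]² + Ka·[H+] − Ka·C₀ = 0 exactly:
[H+] = (−Ka + √(Ka² + 4·Ka·C₀))/2 = 4.37 × 10^-4 M
pH = −log[H+] = −log(4.37 × 10^-4) = 3.36

pH = 3.36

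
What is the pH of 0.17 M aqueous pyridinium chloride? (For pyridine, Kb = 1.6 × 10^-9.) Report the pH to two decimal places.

C5H5NH+ is the conjugate acid of the weak base C5H5N.
Ka = Kw/Kb = 1.0×10^-14 / 1.6 × 10^-9 = 6.25 × 10^-6
From the ICE table, Ka = [H+]²/(0.17 − [H+]) = 6.25 × 10^-6.
Assume [H+] ≪ 0.17: [H+] ≈ √(6.25 × 10^-6 × 0.17) = 1.03 × 10^-3 M
pH = −log[H+] = −log(1.03 × 10^-3) = 2.99

pH = 2.99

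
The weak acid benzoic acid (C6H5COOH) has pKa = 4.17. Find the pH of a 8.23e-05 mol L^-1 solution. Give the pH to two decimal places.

C6H5COOH ⇌ C6H5COO- + H+
Ka = 10^(−4.17) = 6.76 × 10^-5
Ka = [H+]²/(8.23e-05 − [H+]) = 6.76 × 10^-5
Here C₀/Ka ≈ 1.22, so the small-[H+] approximation fails. Use the quadratic:
[H+] = [−6.76e-05 + √(6.76e-05² + 2.23e-08)]/2 = 4.81 × 10^-5 M
pH = −log[H+] = −log(4.81 × 10^-5) = 4.32

pH = 4.32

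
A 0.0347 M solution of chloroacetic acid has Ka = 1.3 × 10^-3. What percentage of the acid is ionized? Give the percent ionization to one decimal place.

17.6%

ClCH2COOH ⇌ ClCH2COO- + H+; let x = [H+] at equilibrium.
Solve x² + 0.0013x − 4.51e-05 = 0 → x = 6.10 × 10^-3 M
Fraction ionized = 6.10 × 10^-3 / 0.0347 = 0.1758 → 17.6%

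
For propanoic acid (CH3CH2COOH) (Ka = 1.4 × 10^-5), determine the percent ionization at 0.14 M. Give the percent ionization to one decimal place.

1.0%

CH3CH2COOH ⇌ CH3CH2COO- + H+; let x = [H+] at equilibrium.
x ≈ √(Ka·C₀) = √(1.4 × 10^-5 × 0.14) = 1.40 × 10^-3 M
Fraction ionized = 1.40 × 10^-3 / 0.14 = 0.0100 → 1.0%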